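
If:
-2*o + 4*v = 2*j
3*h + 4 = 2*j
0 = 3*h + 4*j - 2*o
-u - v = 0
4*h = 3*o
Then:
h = -24/19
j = 2/19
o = -32/19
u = 15/19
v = -15/19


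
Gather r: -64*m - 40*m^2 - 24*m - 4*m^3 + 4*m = -4*m^3 - 40*m^2 - 84*m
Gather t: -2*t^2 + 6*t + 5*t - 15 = -2*t^2 + 11*t - 15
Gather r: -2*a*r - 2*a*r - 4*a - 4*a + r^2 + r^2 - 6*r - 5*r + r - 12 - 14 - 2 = -8*a + 2*r^2 + r*(-4*a - 10) - 28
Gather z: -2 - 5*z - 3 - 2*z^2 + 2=-2*z^2 - 5*z - 3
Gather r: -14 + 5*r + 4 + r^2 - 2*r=r^2 + 3*r - 10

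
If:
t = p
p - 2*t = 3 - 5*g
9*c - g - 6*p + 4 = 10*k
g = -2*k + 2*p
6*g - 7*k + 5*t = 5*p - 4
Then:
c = 1148/459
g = 50/51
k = 24/17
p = 97/51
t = 97/51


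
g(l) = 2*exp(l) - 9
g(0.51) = -5.67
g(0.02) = -6.96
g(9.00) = 16197.17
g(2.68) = 20.17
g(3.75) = 76.04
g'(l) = 2*exp(l)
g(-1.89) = -8.70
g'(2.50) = 24.36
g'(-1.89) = 0.30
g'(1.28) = 7.19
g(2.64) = 19.03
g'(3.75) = 85.04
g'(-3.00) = 0.10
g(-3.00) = -8.90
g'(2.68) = 29.17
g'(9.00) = 16206.17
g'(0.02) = 2.04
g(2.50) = 15.36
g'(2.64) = 28.03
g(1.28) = -1.81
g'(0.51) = 3.33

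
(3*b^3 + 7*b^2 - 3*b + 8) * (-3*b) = -9*b^4 - 21*b^3 + 9*b^2 - 24*b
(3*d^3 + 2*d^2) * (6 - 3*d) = -9*d^4 + 12*d^3 + 12*d^2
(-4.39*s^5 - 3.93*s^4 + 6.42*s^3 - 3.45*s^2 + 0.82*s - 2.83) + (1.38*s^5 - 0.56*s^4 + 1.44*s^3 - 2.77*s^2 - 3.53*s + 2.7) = -3.01*s^5 - 4.49*s^4 + 7.86*s^3 - 6.22*s^2 - 2.71*s - 0.13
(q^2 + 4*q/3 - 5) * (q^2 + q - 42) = q^4 + 7*q^3/3 - 137*q^2/3 - 61*q + 210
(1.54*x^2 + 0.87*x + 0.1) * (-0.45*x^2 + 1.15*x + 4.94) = -0.693*x^4 + 1.3795*x^3 + 8.5631*x^2 + 4.4128*x + 0.494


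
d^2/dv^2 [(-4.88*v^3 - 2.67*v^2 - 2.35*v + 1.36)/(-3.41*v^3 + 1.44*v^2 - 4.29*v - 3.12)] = (1.13686837721616e-13*v^7 + 110.019558*v^6 - 264.377982*v^5 - 1116.393762*v^4 - 93.3907740000001*v^3 + 27.5637599999999*v^2 + 485.5968*v - 73.206432)/(39.651821*v^9 - 50.233392*v^8 + 170.866575*v^7 - 20.540664*v^6 + 123.038487*v^5 + 213.756192*v^4 + 62.891829*v^3 + 130.209768*v^2 + 125.281728*v + 30.371328)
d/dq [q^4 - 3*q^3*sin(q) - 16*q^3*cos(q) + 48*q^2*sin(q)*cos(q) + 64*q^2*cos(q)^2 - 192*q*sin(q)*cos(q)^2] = 16*q^3*sin(q) - 3*q^3*cos(q) + 4*q^3 - 9*q^2*sin(q) - 64*q^2*sin(2*q) - 48*q^2*cos(q) + 48*q^2*cos(2*q) + 48*q*sin(2*q) - 48*q*cos(q) + 64*q*cos(2*q) - 144*q*cos(3*q) + 64*q - 48*sin(q) - 48*sin(3*q)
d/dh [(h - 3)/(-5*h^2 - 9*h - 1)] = (-5*h^2 - 9*h + (h - 3)*(10*h + 9) - 1)/(5*h^2 + 9*h + 1)^2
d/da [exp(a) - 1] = exp(a)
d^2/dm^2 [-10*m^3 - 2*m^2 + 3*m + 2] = -60*m - 4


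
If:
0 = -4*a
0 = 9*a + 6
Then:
No Solution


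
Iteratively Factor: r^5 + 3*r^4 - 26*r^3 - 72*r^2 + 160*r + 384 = (r - 3)*(r^4 + 6*r^3 - 8*r^2 - 96*r - 128) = (r - 3)*(r + 4)*(r^3 + 2*r^2 - 16*r - 32) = (r - 3)*(r + 2)*(r + 4)*(r^2 - 16) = (r - 4)*(r - 3)*(r + 2)*(r + 4)*(r + 4)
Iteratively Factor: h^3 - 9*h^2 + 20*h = (h - 5)*(h^2 - 4*h) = (h - 5)*(h - 4)*(h)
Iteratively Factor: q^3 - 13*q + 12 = (q + 4)*(q^2 - 4*q + 3) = (q - 3)*(q + 4)*(q - 1)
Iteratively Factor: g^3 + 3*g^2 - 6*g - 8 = (g + 1)*(g^2 + 2*g - 8) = (g + 1)*(g + 4)*(g - 2)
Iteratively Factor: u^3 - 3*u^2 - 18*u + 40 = (u - 5)*(u^2 + 2*u - 8) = (u - 5)*(u + 4)*(u - 2)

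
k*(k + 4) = k^2 + 4*k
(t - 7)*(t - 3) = t^2 - 10*t + 21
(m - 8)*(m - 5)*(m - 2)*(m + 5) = m^4 - 10*m^3 - 9*m^2 + 250*m - 400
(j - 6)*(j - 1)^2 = j^3 - 8*j^2 + 13*j - 6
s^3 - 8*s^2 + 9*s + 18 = (s - 6)*(s - 3)*(s + 1)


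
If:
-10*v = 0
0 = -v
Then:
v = 0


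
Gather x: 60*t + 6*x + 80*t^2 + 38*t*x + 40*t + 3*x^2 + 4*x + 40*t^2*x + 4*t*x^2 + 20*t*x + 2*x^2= 80*t^2 + 100*t + x^2*(4*t + 5) + x*(40*t^2 + 58*t + 10)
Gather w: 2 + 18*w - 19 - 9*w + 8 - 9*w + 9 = 0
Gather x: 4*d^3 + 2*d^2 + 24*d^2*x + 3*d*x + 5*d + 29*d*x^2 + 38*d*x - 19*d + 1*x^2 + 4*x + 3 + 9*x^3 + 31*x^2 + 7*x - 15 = 4*d^3 + 2*d^2 - 14*d + 9*x^3 + x^2*(29*d + 32) + x*(24*d^2 + 41*d + 11) - 12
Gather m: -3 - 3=-6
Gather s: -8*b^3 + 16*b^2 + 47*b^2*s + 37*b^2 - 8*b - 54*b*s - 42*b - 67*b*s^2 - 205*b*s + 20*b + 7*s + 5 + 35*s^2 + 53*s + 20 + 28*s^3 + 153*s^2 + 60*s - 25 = -8*b^3 + 53*b^2 - 30*b + 28*s^3 + s^2*(188 - 67*b) + s*(47*b^2 - 259*b + 120)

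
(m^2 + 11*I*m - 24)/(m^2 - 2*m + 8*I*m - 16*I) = (m + 3*I)/(m - 2)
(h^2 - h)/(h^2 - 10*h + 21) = h*(h - 1)/(h^2 - 10*h + 21)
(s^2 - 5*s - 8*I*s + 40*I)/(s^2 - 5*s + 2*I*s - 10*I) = (s - 8*I)/(s + 2*I)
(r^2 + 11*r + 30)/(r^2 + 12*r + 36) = (r + 5)/(r + 6)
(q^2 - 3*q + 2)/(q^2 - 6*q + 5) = (q - 2)/(q - 5)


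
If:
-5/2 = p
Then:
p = -5/2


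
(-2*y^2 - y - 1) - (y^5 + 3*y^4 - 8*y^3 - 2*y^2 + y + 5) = -y^5 - 3*y^4 + 8*y^3 - 2*y - 6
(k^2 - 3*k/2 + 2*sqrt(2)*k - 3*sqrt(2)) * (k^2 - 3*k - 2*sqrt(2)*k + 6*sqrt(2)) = k^4 - 9*k^3/2 - 7*k^2/2 + 36*k - 36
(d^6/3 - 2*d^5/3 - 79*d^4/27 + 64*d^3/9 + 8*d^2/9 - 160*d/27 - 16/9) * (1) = d^6/3 - 2*d^5/3 - 79*d^4/27 + 64*d^3/9 + 8*d^2/9 - 160*d/27 - 16/9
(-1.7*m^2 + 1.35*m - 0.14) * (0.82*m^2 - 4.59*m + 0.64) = -1.394*m^4 + 8.91*m^3 - 7.3993*m^2 + 1.5066*m - 0.0896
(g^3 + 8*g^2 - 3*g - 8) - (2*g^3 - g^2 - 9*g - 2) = -g^3 + 9*g^2 + 6*g - 6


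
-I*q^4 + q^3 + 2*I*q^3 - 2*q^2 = q^2*(q - 2)*(-I*q + 1)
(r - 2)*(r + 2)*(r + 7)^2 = r^4 + 14*r^3 + 45*r^2 - 56*r - 196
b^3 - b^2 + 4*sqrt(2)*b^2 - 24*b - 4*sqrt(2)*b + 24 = (b - 1)*(b - 2*sqrt(2))*(b + 6*sqrt(2))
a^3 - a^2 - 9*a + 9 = (a - 3)*(a - 1)*(a + 3)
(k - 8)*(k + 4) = k^2 - 4*k - 32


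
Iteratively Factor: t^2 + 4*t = (t + 4)*(t)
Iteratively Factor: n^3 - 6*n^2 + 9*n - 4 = (n - 1)*(n^2 - 5*n + 4) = (n - 1)^2*(n - 4)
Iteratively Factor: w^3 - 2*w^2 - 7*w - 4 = (w - 4)*(w^2 + 2*w + 1) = (w - 4)*(w + 1)*(w + 1)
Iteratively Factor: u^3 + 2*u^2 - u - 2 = (u - 1)*(u^2 + 3*u + 2) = (u - 1)*(u + 1)*(u + 2)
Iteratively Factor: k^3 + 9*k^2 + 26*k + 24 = (k + 3)*(k^2 + 6*k + 8) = (k + 3)*(k + 4)*(k + 2)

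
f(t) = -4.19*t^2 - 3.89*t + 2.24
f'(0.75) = -10.18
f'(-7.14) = 55.94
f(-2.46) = -13.55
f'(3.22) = -30.87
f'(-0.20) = -2.21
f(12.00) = -647.80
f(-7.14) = -183.59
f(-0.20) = 2.85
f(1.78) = -17.96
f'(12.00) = -104.45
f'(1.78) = -18.81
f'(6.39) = -57.44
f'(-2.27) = 15.13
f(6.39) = -193.70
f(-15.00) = -882.16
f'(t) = -8.38*t - 3.89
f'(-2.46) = 16.72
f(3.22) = -53.73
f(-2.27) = -10.52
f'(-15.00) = 121.81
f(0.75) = -3.03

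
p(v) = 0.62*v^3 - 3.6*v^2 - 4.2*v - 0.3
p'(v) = 1.86*v^2 - 7.2*v - 4.2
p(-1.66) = -6.08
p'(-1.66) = 12.88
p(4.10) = -35.30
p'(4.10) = -2.45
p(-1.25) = -1.89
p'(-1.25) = 7.71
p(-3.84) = -72.36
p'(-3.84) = 50.87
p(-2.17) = -14.47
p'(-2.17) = 20.18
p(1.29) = -10.38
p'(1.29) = -10.39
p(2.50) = -23.61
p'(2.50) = -10.58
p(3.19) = -30.21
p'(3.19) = -8.24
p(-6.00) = -238.62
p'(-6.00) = 105.96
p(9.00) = 122.28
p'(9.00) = 81.66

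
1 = 1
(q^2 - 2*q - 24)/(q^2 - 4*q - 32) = (q - 6)/(q - 8)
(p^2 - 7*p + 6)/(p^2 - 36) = (p - 1)/(p + 6)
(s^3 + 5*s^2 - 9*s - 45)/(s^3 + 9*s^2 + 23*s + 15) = (s - 3)/(s + 1)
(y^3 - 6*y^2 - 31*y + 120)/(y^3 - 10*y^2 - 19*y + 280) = (y - 3)/(y - 7)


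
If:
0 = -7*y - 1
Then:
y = -1/7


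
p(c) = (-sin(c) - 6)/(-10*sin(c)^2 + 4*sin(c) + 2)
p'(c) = (20*sin(c)*cos(c) - 4*cos(c))*(-sin(c) - 6)/(-10*sin(c)^2 + 4*sin(c) + 2)^2 - cos(c)/(-10*sin(c)^2 + 4*sin(c) + 2) = (-5*sin(c)^2 - 60*sin(c) + 11)*cos(c)/(2*(5*sin(c)^2 - 2*sin(c) - 1)^2)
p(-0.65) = 1.32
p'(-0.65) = 4.34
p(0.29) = -2.70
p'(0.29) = -2.33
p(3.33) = -6.46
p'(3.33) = -53.51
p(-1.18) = 0.50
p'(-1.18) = 0.45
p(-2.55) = 1.63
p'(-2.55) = -6.38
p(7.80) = 1.76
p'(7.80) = -0.37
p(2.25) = 7.20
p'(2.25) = 54.84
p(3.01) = -2.61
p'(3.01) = -1.09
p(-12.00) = -5.16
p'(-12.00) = -23.79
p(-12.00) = -5.16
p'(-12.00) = -23.79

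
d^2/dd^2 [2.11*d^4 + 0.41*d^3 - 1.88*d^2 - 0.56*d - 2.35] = 25.32*d^2 + 2.46*d - 3.76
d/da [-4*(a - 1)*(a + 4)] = -8*a - 12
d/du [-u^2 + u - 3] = 1 - 2*u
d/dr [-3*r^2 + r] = 1 - 6*r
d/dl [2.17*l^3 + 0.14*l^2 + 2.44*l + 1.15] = 6.51*l^2 + 0.28*l + 2.44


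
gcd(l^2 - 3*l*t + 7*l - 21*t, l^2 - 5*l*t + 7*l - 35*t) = l + 7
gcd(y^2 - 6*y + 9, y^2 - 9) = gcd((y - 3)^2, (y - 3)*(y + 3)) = y - 3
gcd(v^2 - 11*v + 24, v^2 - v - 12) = 1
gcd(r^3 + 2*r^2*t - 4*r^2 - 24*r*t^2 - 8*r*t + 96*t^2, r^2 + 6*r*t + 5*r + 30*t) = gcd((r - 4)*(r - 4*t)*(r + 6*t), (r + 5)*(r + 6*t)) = r + 6*t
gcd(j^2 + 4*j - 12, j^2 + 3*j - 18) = j + 6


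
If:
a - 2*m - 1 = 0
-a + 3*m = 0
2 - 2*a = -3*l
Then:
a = 3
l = 4/3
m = 1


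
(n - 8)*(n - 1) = n^2 - 9*n + 8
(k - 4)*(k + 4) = k^2 - 16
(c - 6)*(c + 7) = c^2 + c - 42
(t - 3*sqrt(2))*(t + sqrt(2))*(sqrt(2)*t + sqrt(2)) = sqrt(2)*t^3 - 4*t^2 + sqrt(2)*t^2 - 6*sqrt(2)*t - 4*t - 6*sqrt(2)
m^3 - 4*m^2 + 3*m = m*(m - 3)*(m - 1)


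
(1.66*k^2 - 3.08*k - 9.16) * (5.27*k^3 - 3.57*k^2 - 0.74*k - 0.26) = 8.7482*k^5 - 22.1578*k^4 - 38.506*k^3 + 34.5488*k^2 + 7.5792*k + 2.3816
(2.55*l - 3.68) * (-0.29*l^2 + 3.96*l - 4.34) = -0.7395*l^3 + 11.1652*l^2 - 25.6398*l + 15.9712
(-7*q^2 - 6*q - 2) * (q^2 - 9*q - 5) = -7*q^4 + 57*q^3 + 87*q^2 + 48*q + 10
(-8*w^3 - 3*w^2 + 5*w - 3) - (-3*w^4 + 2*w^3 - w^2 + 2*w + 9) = 3*w^4 - 10*w^3 - 2*w^2 + 3*w - 12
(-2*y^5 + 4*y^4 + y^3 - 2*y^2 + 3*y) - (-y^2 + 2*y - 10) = -2*y^5 + 4*y^4 + y^3 - y^2 + y + 10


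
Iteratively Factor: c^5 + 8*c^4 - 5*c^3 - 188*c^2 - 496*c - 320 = (c - 5)*(c^4 + 13*c^3 + 60*c^2 + 112*c + 64) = (c - 5)*(c + 4)*(c^3 + 9*c^2 + 24*c + 16) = (c - 5)*(c + 4)^2*(c^2 + 5*c + 4) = (c - 5)*(c + 4)^3*(c + 1)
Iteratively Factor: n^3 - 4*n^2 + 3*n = (n - 3)*(n^2 - n) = n*(n - 3)*(n - 1)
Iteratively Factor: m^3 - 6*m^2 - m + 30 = (m - 5)*(m^2 - m - 6) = (m - 5)*(m + 2)*(m - 3)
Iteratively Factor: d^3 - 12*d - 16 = (d - 4)*(d^2 + 4*d + 4) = (d - 4)*(d + 2)*(d + 2)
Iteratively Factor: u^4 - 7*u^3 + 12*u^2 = (u)*(u^3 - 7*u^2 + 12*u) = u^2*(u^2 - 7*u + 12) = u^2*(u - 3)*(u - 4)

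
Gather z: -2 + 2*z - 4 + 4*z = 6*z - 6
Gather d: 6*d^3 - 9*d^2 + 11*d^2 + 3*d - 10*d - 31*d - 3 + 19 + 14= 6*d^3 + 2*d^2 - 38*d + 30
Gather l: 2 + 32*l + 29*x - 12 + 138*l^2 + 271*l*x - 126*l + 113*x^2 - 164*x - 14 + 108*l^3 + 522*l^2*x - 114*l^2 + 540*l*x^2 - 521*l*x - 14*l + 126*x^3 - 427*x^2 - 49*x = 108*l^3 + l^2*(522*x + 24) + l*(540*x^2 - 250*x - 108) + 126*x^3 - 314*x^2 - 184*x - 24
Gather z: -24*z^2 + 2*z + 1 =-24*z^2 + 2*z + 1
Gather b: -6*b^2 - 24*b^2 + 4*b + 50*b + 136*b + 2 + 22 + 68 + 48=-30*b^2 + 190*b + 140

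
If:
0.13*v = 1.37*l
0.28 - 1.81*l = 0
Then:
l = 0.15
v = 1.63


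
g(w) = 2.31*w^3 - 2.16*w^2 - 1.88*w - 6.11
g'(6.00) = 221.68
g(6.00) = 403.81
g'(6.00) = 221.68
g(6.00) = 403.81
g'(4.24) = 104.39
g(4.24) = 123.17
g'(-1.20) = 13.28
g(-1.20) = -10.96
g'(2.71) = 37.31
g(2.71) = 18.91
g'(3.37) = 62.26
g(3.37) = 51.43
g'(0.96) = 0.36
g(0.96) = -7.86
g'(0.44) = -2.44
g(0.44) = -7.16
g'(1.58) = 8.59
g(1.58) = -5.36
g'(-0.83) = 6.48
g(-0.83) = -7.36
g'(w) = 6.93*w^2 - 4.32*w - 1.88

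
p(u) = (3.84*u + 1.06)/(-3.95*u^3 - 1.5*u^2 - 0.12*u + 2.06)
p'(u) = (3.84*u + 1.06)*(11.85*u^2 + 3.0*u + 0.12)/(-3.95*u^3 - 1.5*u^2 - 0.12*u + 2.06)^2 + 3.84/(-3.95*u^3 - 1.5*u^2 - 0.12*u + 2.06)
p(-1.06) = -0.58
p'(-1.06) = -0.40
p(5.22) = -0.04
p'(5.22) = 0.01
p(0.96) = -1.62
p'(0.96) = 6.37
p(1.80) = -0.31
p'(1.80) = 0.37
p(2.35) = -0.17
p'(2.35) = 0.15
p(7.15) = -0.02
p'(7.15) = 0.01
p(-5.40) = -0.03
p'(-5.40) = -0.01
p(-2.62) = -0.14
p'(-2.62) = -0.11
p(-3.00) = -0.11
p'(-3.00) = -0.07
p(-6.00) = -0.03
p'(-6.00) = -0.01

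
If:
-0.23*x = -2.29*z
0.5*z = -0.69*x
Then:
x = 0.00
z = 0.00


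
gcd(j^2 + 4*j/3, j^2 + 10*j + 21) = 1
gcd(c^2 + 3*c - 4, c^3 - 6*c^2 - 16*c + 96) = c + 4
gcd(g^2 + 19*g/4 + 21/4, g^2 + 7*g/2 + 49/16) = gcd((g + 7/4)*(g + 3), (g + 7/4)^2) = g + 7/4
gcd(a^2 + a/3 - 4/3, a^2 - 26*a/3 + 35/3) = 1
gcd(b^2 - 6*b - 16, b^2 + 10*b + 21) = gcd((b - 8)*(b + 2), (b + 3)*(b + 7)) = 1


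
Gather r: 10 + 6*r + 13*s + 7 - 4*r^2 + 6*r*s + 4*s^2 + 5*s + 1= -4*r^2 + r*(6*s + 6) + 4*s^2 + 18*s + 18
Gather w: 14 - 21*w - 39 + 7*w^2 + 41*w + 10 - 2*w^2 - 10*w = 5*w^2 + 10*w - 15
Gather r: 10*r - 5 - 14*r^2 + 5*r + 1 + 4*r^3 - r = 4*r^3 - 14*r^2 + 14*r - 4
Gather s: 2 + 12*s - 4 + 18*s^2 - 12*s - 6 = 18*s^2 - 8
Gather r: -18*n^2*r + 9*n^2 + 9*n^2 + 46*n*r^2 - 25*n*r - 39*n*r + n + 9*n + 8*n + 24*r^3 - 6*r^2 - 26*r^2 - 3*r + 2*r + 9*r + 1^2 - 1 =18*n^2 + 18*n + 24*r^3 + r^2*(46*n - 32) + r*(-18*n^2 - 64*n + 8)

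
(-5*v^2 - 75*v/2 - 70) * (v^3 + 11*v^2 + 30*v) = -5*v^5 - 185*v^4/2 - 1265*v^3/2 - 1895*v^2 - 2100*v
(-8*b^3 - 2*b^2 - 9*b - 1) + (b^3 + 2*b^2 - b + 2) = -7*b^3 - 10*b + 1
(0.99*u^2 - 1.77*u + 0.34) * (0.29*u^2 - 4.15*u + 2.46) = 0.2871*u^4 - 4.6218*u^3 + 9.8795*u^2 - 5.7652*u + 0.8364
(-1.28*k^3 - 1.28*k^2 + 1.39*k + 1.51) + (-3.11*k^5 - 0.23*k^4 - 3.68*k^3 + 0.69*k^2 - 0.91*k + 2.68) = -3.11*k^5 - 0.23*k^4 - 4.96*k^3 - 0.59*k^2 + 0.48*k + 4.19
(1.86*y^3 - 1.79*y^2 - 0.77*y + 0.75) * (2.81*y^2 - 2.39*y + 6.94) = 5.2266*y^5 - 9.4753*y^4 + 15.0228*y^3 - 8.4748*y^2 - 7.1363*y + 5.205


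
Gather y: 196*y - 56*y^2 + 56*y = -56*y^2 + 252*y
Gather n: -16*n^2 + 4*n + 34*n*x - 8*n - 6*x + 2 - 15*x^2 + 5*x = -16*n^2 + n*(34*x - 4) - 15*x^2 - x + 2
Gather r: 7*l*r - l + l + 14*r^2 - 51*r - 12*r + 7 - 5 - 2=14*r^2 + r*(7*l - 63)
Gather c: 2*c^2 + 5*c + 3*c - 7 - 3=2*c^2 + 8*c - 10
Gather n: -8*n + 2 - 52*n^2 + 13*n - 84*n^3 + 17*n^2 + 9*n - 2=-84*n^3 - 35*n^2 + 14*n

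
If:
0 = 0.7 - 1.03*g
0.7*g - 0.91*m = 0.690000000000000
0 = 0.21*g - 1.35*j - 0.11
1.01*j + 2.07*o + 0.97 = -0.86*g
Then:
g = 0.68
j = 0.02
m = -0.24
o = -0.76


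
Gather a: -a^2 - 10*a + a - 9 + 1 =-a^2 - 9*a - 8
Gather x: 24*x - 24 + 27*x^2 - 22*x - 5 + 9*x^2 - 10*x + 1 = 36*x^2 - 8*x - 28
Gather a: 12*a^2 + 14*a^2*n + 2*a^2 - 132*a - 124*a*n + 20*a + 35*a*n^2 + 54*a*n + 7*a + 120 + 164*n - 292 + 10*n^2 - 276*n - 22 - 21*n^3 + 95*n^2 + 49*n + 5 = a^2*(14*n + 14) + a*(35*n^2 - 70*n - 105) - 21*n^3 + 105*n^2 - 63*n - 189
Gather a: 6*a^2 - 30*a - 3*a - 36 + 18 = 6*a^2 - 33*a - 18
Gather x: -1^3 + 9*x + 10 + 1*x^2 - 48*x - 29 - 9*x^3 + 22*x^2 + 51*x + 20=-9*x^3 + 23*x^2 + 12*x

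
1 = 1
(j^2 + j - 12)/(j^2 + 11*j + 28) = (j - 3)/(j + 7)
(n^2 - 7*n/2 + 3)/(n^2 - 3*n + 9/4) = 2*(n - 2)/(2*n - 3)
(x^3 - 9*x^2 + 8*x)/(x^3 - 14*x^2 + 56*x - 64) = x*(x - 1)/(x^2 - 6*x + 8)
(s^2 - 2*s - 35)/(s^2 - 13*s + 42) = (s + 5)/(s - 6)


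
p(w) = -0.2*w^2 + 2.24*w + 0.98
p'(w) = 2.24 - 0.4*w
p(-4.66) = -13.80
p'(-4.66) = 4.10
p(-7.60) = -27.60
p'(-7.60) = 5.28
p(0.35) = 1.74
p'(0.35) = 2.10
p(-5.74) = -18.47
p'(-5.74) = 4.54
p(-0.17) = 0.59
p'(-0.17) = 2.31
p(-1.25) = -2.13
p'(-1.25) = 2.74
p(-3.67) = -9.93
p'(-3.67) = 3.71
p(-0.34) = 0.20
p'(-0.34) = 2.38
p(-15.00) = -77.62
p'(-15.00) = 8.24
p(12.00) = -0.94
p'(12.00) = -2.56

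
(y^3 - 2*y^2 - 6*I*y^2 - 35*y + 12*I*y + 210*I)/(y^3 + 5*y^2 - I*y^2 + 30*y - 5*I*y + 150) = (y - 7)/(y + 5*I)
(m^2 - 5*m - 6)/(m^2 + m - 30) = (m^2 - 5*m - 6)/(m^2 + m - 30)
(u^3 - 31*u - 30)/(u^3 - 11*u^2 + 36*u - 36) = (u^2 + 6*u + 5)/(u^2 - 5*u + 6)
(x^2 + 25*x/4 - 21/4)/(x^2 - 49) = (x - 3/4)/(x - 7)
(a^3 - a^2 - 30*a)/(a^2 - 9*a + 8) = a*(a^2 - a - 30)/(a^2 - 9*a + 8)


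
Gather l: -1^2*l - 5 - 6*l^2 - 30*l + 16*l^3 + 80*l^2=16*l^3 + 74*l^2 - 31*l - 5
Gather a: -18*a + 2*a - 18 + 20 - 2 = -16*a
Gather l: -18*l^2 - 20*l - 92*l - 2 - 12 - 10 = -18*l^2 - 112*l - 24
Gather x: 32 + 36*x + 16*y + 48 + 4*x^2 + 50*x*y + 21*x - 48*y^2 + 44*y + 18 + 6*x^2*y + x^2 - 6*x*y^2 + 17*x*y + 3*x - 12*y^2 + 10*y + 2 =x^2*(6*y + 5) + x*(-6*y^2 + 67*y + 60) - 60*y^2 + 70*y + 100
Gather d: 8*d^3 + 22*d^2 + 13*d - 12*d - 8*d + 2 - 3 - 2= 8*d^3 + 22*d^2 - 7*d - 3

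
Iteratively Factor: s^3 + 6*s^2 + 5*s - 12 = (s + 4)*(s^2 + 2*s - 3) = (s - 1)*(s + 4)*(s + 3)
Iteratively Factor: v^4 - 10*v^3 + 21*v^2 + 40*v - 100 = (v - 5)*(v^3 - 5*v^2 - 4*v + 20) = (v - 5)^2*(v^2 - 4) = (v - 5)^2*(v + 2)*(v - 2)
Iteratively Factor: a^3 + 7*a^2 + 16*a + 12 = (a + 2)*(a^2 + 5*a + 6) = (a + 2)*(a + 3)*(a + 2)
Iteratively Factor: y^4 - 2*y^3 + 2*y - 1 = (y - 1)*(y^3 - y^2 - y + 1) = (y - 1)^2*(y^2 - 1) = (y - 1)^3*(y + 1)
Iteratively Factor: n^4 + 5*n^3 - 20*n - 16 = (n + 2)*(n^3 + 3*n^2 - 6*n - 8) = (n - 2)*(n + 2)*(n^2 + 5*n + 4) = (n - 2)*(n + 2)*(n + 4)*(n + 1)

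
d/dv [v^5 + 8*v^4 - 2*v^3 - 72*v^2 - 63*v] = 5*v^4 + 32*v^3 - 6*v^2 - 144*v - 63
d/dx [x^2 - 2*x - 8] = 2*x - 2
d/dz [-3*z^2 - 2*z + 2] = -6*z - 2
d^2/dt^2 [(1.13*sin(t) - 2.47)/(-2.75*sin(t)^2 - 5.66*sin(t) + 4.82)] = (8.545625*sin(t)^5 - 92.30595*sin(t)^4 - 42.5590000000001*sin(t)^3 - 67.183326*sin(t)^2 + 99.6724480000001*sin(t) + 162.080052)/(2.75*sin(t)^2 + 5.66*sin(t) - 4.82)^3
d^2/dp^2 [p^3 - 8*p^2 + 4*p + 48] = 6*p - 16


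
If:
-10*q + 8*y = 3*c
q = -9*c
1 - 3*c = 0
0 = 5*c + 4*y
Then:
No Solution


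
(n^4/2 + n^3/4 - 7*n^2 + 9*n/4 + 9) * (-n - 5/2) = -n^5/2 - 3*n^4/2 + 51*n^3/8 + 61*n^2/4 - 117*n/8 - 45/2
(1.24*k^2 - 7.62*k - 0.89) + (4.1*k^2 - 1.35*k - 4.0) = 5.34*k^2 - 8.97*k - 4.89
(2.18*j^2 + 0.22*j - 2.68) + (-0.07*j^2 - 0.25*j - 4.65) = 2.11*j^2 - 0.03*j - 7.33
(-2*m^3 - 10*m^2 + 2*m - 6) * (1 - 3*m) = 6*m^4 + 28*m^3 - 16*m^2 + 20*m - 6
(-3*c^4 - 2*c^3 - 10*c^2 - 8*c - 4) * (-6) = 18*c^4 + 12*c^3 + 60*c^2 + 48*c + 24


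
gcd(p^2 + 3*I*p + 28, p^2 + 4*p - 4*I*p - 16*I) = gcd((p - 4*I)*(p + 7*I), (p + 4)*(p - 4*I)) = p - 4*I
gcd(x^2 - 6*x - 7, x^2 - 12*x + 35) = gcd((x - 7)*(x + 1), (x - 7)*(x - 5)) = x - 7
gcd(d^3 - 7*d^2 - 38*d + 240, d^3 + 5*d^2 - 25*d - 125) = d - 5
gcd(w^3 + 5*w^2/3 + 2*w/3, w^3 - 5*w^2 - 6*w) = w^2 + w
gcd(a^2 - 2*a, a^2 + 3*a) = a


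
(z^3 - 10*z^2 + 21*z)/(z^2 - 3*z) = z - 7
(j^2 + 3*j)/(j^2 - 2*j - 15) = j/(j - 5)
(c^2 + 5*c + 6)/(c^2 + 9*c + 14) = (c + 3)/(c + 7)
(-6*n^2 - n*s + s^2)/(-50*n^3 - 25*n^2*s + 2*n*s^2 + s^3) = (-3*n + s)/(-25*n^2 + s^2)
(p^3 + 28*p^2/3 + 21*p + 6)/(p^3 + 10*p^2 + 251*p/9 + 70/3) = 3*(3*p^2 + 10*p + 3)/(9*p^2 + 36*p + 35)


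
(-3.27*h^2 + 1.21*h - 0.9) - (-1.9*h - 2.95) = -3.27*h^2 + 3.11*h + 2.05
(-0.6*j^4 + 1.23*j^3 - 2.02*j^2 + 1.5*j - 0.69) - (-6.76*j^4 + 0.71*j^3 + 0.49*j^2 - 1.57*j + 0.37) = 6.16*j^4 + 0.52*j^3 - 2.51*j^2 + 3.07*j - 1.06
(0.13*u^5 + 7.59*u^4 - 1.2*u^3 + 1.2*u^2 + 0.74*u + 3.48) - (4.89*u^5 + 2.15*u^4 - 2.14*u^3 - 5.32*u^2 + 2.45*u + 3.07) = -4.76*u^5 + 5.44*u^4 + 0.94*u^3 + 6.52*u^2 - 1.71*u + 0.41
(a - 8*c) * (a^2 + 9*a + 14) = a^3 - 8*a^2*c + 9*a^2 - 72*a*c + 14*a - 112*c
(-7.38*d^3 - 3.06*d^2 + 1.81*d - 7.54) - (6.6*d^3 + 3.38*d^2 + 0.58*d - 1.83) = -13.98*d^3 - 6.44*d^2 + 1.23*d - 5.71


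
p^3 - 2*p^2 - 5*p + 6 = (p - 3)*(p - 1)*(p + 2)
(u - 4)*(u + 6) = u^2 + 2*u - 24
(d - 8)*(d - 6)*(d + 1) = d^3 - 13*d^2 + 34*d + 48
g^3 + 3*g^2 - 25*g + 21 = (g - 3)*(g - 1)*(g + 7)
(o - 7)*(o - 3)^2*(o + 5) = o^4 - 8*o^3 - 14*o^2 + 192*o - 315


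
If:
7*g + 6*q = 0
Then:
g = -6*q/7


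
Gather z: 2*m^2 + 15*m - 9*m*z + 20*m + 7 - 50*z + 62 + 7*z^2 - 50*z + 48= 2*m^2 + 35*m + 7*z^2 + z*(-9*m - 100) + 117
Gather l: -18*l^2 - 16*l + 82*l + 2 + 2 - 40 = -18*l^2 + 66*l - 36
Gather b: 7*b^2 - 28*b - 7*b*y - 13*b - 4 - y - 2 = 7*b^2 + b*(-7*y - 41) - y - 6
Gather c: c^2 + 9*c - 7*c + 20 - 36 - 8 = c^2 + 2*c - 24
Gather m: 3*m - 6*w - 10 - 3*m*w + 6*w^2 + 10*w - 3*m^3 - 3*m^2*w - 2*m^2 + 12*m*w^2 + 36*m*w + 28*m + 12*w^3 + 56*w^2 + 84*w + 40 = -3*m^3 + m^2*(-3*w - 2) + m*(12*w^2 + 33*w + 31) + 12*w^3 + 62*w^2 + 88*w + 30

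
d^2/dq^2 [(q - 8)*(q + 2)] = 2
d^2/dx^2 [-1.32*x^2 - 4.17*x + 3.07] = -2.64000000000000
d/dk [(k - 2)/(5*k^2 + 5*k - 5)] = (k^2 + k - (k - 2)*(2*k + 1) - 1)/(5*(k^2 + k - 1)^2)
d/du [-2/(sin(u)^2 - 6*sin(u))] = 4*(sin(u) - 3)*cos(u)/((sin(u) - 6)^2*sin(u)^2)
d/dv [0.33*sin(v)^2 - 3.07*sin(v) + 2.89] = (0.66*sin(v) - 3.07)*cos(v)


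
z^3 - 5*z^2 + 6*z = z*(z - 3)*(z - 2)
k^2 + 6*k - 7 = (k - 1)*(k + 7)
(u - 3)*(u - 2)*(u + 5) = u^3 - 19*u + 30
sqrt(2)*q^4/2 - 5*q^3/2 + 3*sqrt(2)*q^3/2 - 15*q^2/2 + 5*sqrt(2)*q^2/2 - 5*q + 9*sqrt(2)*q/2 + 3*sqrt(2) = (q/2 + 1)*(q - 3*sqrt(2)/2)*(q - sqrt(2))*(sqrt(2)*q + sqrt(2))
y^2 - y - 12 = (y - 4)*(y + 3)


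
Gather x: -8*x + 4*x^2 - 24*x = 4*x^2 - 32*x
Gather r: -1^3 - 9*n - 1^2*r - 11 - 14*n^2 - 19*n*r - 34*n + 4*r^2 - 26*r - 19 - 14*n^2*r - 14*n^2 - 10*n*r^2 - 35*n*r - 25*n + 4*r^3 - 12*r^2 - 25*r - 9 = -28*n^2 - 68*n + 4*r^3 + r^2*(-10*n - 8) + r*(-14*n^2 - 54*n - 52) - 40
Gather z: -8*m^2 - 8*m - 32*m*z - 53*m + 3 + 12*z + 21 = -8*m^2 - 61*m + z*(12 - 32*m) + 24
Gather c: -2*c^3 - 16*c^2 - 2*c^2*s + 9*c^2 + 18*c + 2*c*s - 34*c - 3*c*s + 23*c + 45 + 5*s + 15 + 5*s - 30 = -2*c^3 + c^2*(-2*s - 7) + c*(7 - s) + 10*s + 30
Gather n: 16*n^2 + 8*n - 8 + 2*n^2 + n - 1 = 18*n^2 + 9*n - 9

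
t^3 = t^3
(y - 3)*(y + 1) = y^2 - 2*y - 3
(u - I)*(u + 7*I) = u^2 + 6*I*u + 7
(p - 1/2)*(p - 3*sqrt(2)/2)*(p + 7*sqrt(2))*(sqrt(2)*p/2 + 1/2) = sqrt(2)*p^4/2 - sqrt(2)*p^3/4 + 6*p^3 - 31*sqrt(2)*p^2/4 - 3*p^2 - 21*p/2 + 31*sqrt(2)*p/8 + 21/4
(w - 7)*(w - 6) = w^2 - 13*w + 42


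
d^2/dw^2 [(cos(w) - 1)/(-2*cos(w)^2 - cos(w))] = (-18*sin(w)^4/cos(w)^3 - 4*sin(w)^2 - 10 - 13/cos(w) + 12/cos(w)^2 + 20/cos(w)^3)/(2*cos(w) + 1)^3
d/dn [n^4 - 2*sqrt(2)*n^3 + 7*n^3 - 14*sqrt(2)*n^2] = n*(4*n^2 - 6*sqrt(2)*n + 21*n - 28*sqrt(2))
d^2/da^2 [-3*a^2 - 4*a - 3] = -6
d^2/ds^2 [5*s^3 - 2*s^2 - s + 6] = 30*s - 4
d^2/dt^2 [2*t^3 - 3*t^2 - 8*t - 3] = 12*t - 6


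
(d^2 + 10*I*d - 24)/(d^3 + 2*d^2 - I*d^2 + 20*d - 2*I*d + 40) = (d + 6*I)/(d^2 + d*(2 - 5*I) - 10*I)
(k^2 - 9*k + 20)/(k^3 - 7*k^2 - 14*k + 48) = (k^2 - 9*k + 20)/(k^3 - 7*k^2 - 14*k + 48)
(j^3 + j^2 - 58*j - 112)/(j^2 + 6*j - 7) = (j^2 - 6*j - 16)/(j - 1)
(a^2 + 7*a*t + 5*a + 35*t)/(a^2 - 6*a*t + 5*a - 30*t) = (-a - 7*t)/(-a + 6*t)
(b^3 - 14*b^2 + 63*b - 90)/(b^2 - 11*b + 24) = (b^2 - 11*b + 30)/(b - 8)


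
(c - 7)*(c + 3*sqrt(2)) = c^2 - 7*c + 3*sqrt(2)*c - 21*sqrt(2)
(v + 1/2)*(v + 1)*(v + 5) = v^3 + 13*v^2/2 + 8*v + 5/2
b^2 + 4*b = b*(b + 4)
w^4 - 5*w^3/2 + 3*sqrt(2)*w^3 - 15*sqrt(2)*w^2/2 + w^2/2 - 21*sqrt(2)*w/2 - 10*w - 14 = (w - 7/2)*(w + 1)*(w + sqrt(2))*(w + 2*sqrt(2))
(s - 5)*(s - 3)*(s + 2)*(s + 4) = s^4 - 2*s^3 - 25*s^2 + 26*s + 120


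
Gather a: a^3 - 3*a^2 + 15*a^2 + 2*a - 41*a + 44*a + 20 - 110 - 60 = a^3 + 12*a^2 + 5*a - 150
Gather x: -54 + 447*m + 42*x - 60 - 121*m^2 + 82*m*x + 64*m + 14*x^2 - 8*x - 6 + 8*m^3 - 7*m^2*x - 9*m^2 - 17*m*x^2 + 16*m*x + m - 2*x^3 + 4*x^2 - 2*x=8*m^3 - 130*m^2 + 512*m - 2*x^3 + x^2*(18 - 17*m) + x*(-7*m^2 + 98*m + 32) - 120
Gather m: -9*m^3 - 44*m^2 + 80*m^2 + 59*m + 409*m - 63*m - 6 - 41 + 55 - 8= -9*m^3 + 36*m^2 + 405*m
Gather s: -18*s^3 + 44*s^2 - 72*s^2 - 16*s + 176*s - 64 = -18*s^3 - 28*s^2 + 160*s - 64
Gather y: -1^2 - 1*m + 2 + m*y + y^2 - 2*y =-m + y^2 + y*(m - 2) + 1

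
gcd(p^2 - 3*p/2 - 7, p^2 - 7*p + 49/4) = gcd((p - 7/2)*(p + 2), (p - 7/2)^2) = p - 7/2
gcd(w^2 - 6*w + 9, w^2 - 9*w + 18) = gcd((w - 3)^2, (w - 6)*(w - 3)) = w - 3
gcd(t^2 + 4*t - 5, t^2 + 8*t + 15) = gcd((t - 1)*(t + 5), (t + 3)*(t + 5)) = t + 5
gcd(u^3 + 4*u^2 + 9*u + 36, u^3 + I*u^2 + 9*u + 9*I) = u^2 + 9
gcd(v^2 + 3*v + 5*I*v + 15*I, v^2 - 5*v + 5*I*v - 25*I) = v + 5*I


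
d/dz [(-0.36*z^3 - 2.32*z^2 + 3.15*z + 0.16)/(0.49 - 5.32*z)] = (3.8304*z^3 + 11.8132*z^2 - 2.2736*z + 2.3947)/(28.3024*z^2 - 5.2136*z + 0.2401)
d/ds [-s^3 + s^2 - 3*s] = -3*s^2 + 2*s - 3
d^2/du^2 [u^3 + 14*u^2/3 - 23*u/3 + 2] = 6*u + 28/3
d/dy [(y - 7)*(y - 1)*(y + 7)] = 3*y^2 - 2*y - 49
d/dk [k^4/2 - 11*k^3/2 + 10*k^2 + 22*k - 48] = 2*k^3 - 33*k^2/2 + 20*k + 22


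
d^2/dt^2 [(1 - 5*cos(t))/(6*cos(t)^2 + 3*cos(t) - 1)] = (90*(1 - cos(2*t))^2 + 45*cos(t) + 126*cos(2*t) - 117*cos(3*t) - 374)*cos(t)/(2*(-6*sin(t)^2 + 3*cos(t) + 5)^3)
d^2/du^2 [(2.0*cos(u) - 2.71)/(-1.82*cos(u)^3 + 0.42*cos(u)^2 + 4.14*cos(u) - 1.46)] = ((161.578872 - 119.2464*cos(u))*(1.0*sin(u)^2 + 0.153846153846154*cos(u) - 0.241758241758242)^2*sin(u)^2 + ((2.0*cos(u) - 2.71)*(2.775*cos(u) + 0.84*cos(2*u) - 4.095*cos(3*u)) + (21.84*cos(u)^2 - 3.36*cos(u) - 16.56)*sin(u)^2)*(1.82*cos(u)^3 - 0.42*cos(u)^2 - 4.14*cos(u) + 1.46) + 2.0*(1.82*cos(u)^3 - 0.42*cos(u)^2 - 4.14*cos(u) + 1.46)^2*cos(u))/(1.82*cos(u)^3 - 0.42*cos(u)^2 - 4.14*cos(u) + 1.46)^3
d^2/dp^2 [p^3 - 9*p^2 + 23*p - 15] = 6*p - 18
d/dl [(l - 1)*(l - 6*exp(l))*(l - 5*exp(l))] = -11*l^2*exp(l) + 3*l^2 + 60*l*exp(2*l) - 11*l*exp(l) - 2*l - 30*exp(2*l) + 11*exp(l)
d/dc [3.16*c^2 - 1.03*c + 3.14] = 6.32*c - 1.03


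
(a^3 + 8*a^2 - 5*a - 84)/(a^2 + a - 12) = a + 7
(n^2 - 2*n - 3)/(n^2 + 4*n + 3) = (n - 3)/(n + 3)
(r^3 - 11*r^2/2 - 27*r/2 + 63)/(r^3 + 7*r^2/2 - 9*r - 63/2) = (r - 6)/(r + 3)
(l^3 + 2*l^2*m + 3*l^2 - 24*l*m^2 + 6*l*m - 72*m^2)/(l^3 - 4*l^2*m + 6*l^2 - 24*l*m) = (l^2 + 6*l*m + 3*l + 18*m)/(l*(l + 6))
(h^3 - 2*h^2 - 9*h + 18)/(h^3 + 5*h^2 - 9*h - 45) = (h - 2)/(h + 5)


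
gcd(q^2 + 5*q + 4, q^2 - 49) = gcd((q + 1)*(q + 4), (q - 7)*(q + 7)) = 1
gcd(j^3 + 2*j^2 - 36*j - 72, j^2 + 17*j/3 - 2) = j + 6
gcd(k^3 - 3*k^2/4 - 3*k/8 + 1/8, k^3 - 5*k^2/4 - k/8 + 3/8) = k^2 - k/2 - 1/2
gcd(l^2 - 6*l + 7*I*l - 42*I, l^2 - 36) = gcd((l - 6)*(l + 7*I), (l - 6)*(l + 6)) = l - 6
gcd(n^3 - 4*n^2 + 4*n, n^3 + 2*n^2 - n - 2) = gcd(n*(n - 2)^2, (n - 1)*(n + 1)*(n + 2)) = 1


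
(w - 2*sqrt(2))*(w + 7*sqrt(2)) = w^2 + 5*sqrt(2)*w - 28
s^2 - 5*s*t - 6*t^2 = (s - 6*t)*(s + t)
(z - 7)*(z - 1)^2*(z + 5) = z^4 - 4*z^3 - 30*z^2 + 68*z - 35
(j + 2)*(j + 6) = j^2 + 8*j + 12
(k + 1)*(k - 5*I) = k^2 + k - 5*I*k - 5*I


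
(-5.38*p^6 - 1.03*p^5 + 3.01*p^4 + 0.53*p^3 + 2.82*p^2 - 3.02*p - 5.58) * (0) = 0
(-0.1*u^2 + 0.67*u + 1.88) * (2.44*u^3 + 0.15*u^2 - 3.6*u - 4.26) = -0.244*u^5 + 1.6198*u^4 + 5.0477*u^3 - 1.704*u^2 - 9.6222*u - 8.0088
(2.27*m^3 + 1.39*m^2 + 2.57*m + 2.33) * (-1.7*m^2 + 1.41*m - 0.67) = -3.859*m^5 + 0.8377*m^4 - 3.93*m^3 - 1.2686*m^2 + 1.5634*m - 1.5611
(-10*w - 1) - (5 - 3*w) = -7*w - 6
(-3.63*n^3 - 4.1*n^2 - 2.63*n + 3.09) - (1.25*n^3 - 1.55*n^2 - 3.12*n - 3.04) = -4.88*n^3 - 2.55*n^2 + 0.49*n + 6.13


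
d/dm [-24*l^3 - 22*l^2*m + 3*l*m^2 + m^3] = -22*l^2 + 6*l*m + 3*m^2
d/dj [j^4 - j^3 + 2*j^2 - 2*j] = 4*j^3 - 3*j^2 + 4*j - 2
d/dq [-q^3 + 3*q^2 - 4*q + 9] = -3*q^2 + 6*q - 4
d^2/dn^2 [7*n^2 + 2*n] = 14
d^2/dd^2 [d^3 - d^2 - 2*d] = 6*d - 2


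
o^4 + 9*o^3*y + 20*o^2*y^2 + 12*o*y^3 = o*(o + y)*(o + 2*y)*(o + 6*y)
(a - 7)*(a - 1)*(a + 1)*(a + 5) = a^4 - 2*a^3 - 36*a^2 + 2*a + 35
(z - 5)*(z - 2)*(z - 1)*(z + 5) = z^4 - 3*z^3 - 23*z^2 + 75*z - 50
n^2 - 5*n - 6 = (n - 6)*(n + 1)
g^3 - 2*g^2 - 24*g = g*(g - 6)*(g + 4)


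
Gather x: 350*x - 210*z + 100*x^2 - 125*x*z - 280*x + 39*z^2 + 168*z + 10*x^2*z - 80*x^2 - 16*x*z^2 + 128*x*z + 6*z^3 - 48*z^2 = x^2*(10*z + 20) + x*(-16*z^2 + 3*z + 70) + 6*z^3 - 9*z^2 - 42*z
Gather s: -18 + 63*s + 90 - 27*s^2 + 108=-27*s^2 + 63*s + 180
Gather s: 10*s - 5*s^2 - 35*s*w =-5*s^2 + s*(10 - 35*w)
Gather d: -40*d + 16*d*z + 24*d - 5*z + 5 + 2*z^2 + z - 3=d*(16*z - 16) + 2*z^2 - 4*z + 2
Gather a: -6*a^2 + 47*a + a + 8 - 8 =-6*a^2 + 48*a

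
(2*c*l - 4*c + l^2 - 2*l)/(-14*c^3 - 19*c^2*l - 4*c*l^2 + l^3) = (2 - l)/(7*c^2 + 6*c*l - l^2)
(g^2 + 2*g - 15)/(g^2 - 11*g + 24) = (g + 5)/(g - 8)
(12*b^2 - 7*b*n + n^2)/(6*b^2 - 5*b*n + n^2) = (4*b - n)/(2*b - n)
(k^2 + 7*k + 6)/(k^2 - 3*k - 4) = (k + 6)/(k - 4)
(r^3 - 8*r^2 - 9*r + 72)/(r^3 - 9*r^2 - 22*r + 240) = (r^2 - 9)/(r^2 - r - 30)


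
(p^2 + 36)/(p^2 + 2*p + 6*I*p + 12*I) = (p - 6*I)/(p + 2)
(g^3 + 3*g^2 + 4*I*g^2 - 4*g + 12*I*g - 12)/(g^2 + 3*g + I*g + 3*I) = (g^2 + 4*I*g - 4)/(g + I)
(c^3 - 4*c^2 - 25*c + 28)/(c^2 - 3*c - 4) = (-c^3 + 4*c^2 + 25*c - 28)/(-c^2 + 3*c + 4)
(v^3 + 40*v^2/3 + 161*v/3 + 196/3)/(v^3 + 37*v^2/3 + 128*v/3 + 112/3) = (3*v + 7)/(3*v + 4)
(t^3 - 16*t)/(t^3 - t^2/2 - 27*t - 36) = 2*t*(t - 4)/(2*t^2 - 9*t - 18)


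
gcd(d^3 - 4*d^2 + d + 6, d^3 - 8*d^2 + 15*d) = d - 3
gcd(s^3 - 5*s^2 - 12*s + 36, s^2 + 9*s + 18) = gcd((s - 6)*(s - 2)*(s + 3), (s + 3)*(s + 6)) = s + 3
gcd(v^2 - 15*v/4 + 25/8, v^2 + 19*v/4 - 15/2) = v - 5/4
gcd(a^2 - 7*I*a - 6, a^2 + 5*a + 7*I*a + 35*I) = 1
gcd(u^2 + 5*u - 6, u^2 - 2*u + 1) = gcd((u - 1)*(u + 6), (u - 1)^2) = u - 1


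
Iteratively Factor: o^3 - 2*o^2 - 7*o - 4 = (o - 4)*(o^2 + 2*o + 1) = (o - 4)*(o + 1)*(o + 1)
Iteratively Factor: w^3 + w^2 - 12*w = (w)*(w^2 + w - 12) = w*(w - 3)*(w + 4)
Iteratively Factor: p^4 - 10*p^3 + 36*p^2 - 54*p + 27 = (p - 1)*(p^3 - 9*p^2 + 27*p - 27) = (p - 3)*(p - 1)*(p^2 - 6*p + 9) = (p - 3)^2*(p - 1)*(p - 3)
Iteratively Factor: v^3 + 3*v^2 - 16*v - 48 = (v + 3)*(v^2 - 16) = (v + 3)*(v + 4)*(v - 4)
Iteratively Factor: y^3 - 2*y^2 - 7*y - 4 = (y + 1)*(y^2 - 3*y - 4) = (y + 1)^2*(y - 4)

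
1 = 1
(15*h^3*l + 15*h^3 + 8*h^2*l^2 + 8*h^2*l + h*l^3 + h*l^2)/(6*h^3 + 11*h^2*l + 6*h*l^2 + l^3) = h*(5*h*l + 5*h + l^2 + l)/(2*h^2 + 3*h*l + l^2)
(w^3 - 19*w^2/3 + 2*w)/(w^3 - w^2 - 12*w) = (-w^2 + 19*w/3 - 2)/(-w^2 + w + 12)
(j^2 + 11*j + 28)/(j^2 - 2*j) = (j^2 + 11*j + 28)/(j*(j - 2))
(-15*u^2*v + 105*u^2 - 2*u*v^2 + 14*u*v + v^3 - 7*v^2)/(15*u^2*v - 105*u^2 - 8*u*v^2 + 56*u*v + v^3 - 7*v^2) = (-3*u - v)/(3*u - v)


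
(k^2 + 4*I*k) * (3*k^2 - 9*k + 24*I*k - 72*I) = 3*k^4 - 9*k^3 + 36*I*k^3 - 96*k^2 - 108*I*k^2 + 288*k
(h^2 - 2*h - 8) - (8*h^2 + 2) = -7*h^2 - 2*h - 10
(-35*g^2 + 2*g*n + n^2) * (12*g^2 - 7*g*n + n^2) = -420*g^4 + 269*g^3*n - 37*g^2*n^2 - 5*g*n^3 + n^4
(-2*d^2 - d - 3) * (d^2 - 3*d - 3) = -2*d^4 + 5*d^3 + 6*d^2 + 12*d + 9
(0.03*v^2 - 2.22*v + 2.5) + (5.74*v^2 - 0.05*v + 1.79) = 5.77*v^2 - 2.27*v + 4.29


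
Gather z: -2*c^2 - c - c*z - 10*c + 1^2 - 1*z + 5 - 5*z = -2*c^2 - 11*c + z*(-c - 6) + 6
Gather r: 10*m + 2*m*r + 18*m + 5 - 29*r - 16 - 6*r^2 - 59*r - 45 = 28*m - 6*r^2 + r*(2*m - 88) - 56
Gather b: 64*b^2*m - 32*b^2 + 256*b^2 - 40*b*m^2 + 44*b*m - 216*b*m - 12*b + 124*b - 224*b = b^2*(64*m + 224) + b*(-40*m^2 - 172*m - 112)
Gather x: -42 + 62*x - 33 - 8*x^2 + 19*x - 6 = -8*x^2 + 81*x - 81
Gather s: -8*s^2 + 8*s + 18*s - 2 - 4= -8*s^2 + 26*s - 6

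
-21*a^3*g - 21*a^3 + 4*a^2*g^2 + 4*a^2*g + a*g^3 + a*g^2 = (-3*a + g)*(7*a + g)*(a*g + a)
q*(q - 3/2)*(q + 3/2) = q^3 - 9*q/4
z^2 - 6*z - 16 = (z - 8)*(z + 2)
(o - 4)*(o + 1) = o^2 - 3*o - 4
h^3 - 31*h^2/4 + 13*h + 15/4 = (h - 5)*(h - 3)*(h + 1/4)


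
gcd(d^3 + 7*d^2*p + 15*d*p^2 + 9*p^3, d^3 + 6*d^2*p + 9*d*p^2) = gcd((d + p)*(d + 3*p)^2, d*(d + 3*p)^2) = d^2 + 6*d*p + 9*p^2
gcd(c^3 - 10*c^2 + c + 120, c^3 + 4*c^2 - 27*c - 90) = c^2 - 2*c - 15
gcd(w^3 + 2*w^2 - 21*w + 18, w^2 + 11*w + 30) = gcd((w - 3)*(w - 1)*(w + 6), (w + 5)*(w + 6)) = w + 6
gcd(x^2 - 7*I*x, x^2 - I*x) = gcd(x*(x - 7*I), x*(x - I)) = x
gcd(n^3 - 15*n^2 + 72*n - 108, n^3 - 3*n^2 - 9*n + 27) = n - 3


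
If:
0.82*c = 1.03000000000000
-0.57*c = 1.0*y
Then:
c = 1.26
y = -0.72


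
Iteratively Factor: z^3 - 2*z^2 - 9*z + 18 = (z - 3)*(z^2 + z - 6) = (z - 3)*(z + 3)*(z - 2)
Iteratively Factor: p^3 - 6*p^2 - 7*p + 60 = (p - 5)*(p^2 - p - 12) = (p - 5)*(p + 3)*(p - 4)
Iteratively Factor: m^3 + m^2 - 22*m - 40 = (m + 2)*(m^2 - m - 20) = (m + 2)*(m + 4)*(m - 5)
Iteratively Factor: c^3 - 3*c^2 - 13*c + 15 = (c - 1)*(c^2 - 2*c - 15) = (c - 5)*(c - 1)*(c + 3)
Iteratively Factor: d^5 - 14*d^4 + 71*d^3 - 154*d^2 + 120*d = (d - 2)*(d^4 - 12*d^3 + 47*d^2 - 60*d) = (d - 3)*(d - 2)*(d^3 - 9*d^2 + 20*d) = d*(d - 3)*(d - 2)*(d^2 - 9*d + 20) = d*(d - 4)*(d - 3)*(d - 2)*(d - 5)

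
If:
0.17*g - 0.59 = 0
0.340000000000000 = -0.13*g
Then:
No Solution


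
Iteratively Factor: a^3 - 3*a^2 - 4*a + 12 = (a - 2)*(a^2 - a - 6) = (a - 3)*(a - 2)*(a + 2)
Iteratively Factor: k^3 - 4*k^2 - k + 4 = (k - 1)*(k^2 - 3*k - 4) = (k - 1)*(k + 1)*(k - 4)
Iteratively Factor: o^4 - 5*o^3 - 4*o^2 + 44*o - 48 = (o - 4)*(o^3 - o^2 - 8*o + 12) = (o - 4)*(o - 2)*(o^2 + o - 6) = (o - 4)*(o - 2)^2*(o + 3)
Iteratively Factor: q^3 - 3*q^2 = (q)*(q^2 - 3*q) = q*(q - 3)*(q)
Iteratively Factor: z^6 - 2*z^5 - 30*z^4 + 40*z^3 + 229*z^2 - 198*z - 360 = (z - 3)*(z^5 + z^4 - 27*z^3 - 41*z^2 + 106*z + 120) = (z - 3)*(z - 2)*(z^4 + 3*z^3 - 21*z^2 - 83*z - 60) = (z - 3)*(z - 2)*(z + 3)*(z^3 - 21*z - 20) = (z - 3)*(z - 2)*(z + 1)*(z + 3)*(z^2 - z - 20) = (z - 3)*(z - 2)*(z + 1)*(z + 3)*(z + 4)*(z - 5)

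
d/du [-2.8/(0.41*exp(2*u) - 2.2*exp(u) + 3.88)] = (2.296*exp(u) - 6.16)*exp(u)/(0.41*exp(2*u) - 2.2*exp(u) + 3.88)^2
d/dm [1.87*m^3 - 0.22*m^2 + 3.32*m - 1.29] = 5.61*m^2 - 0.44*m + 3.32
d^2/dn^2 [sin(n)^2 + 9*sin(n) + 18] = -9*sin(n) + 2*cos(2*n)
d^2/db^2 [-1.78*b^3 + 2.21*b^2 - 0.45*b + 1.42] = 4.42 - 10.68*b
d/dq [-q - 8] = -1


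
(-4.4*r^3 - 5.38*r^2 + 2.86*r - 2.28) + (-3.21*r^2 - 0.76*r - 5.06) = -4.4*r^3 - 8.59*r^2 + 2.1*r - 7.34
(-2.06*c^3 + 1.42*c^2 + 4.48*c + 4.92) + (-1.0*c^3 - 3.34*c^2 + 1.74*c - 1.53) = -3.06*c^3 - 1.92*c^2 + 6.22*c + 3.39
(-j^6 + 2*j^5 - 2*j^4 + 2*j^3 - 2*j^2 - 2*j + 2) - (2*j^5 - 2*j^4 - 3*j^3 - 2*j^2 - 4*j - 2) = -j^6 + 5*j^3 + 2*j + 4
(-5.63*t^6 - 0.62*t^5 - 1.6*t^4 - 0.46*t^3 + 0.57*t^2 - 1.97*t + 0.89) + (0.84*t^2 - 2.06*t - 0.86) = -5.63*t^6 - 0.62*t^5 - 1.6*t^4 - 0.46*t^3 + 1.41*t^2 - 4.03*t + 0.03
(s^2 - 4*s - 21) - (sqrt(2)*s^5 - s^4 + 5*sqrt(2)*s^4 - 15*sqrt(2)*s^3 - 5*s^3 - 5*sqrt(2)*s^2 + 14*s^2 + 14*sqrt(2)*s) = -sqrt(2)*s^5 - 5*sqrt(2)*s^4 + s^4 + 5*s^3 + 15*sqrt(2)*s^3 - 13*s^2 + 5*sqrt(2)*s^2 - 14*sqrt(2)*s - 4*s - 21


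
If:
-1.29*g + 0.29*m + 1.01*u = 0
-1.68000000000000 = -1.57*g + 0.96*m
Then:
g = 1.23815604648193*u - 0.622142765930277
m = 2.02490103435066*u - 2.76746264844847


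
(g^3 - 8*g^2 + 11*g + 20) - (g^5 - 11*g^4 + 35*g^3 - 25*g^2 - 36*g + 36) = -g^5 + 11*g^4 - 34*g^3 + 17*g^2 + 47*g - 16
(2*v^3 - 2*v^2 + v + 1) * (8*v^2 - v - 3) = 16*v^5 - 18*v^4 + 4*v^3 + 13*v^2 - 4*v - 3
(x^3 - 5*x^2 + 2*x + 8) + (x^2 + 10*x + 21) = x^3 - 4*x^2 + 12*x + 29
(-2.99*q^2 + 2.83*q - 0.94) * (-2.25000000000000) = 6.7275*q^2 - 6.3675*q + 2.115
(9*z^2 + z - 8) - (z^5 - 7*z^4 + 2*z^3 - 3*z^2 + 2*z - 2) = -z^5 + 7*z^4 - 2*z^3 + 12*z^2 - z - 6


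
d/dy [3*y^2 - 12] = 6*y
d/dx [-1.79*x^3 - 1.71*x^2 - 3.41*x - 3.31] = -5.37*x^2 - 3.42*x - 3.41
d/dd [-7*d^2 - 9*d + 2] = -14*d - 9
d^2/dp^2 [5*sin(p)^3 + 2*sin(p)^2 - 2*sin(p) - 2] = -45*sin(p)^3 - 8*sin(p)^2 + 32*sin(p) + 4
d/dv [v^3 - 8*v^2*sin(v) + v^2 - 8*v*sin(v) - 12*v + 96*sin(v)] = -8*v^2*cos(v) + 3*v^2 - 16*v*sin(v) - 8*v*cos(v) + 2*v - 8*sin(v) + 96*cos(v) - 12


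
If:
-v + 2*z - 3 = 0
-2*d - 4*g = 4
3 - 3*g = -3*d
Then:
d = -4/3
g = -1/3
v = 2*z - 3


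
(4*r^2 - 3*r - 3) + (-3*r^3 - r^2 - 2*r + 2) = -3*r^3 + 3*r^2 - 5*r - 1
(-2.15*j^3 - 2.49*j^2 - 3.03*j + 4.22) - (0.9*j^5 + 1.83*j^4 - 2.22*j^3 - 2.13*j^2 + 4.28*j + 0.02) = -0.9*j^5 - 1.83*j^4 + 0.0700000000000003*j^3 - 0.36*j^2 - 7.31*j + 4.2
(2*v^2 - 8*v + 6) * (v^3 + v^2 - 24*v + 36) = 2*v^5 - 6*v^4 - 50*v^3 + 270*v^2 - 432*v + 216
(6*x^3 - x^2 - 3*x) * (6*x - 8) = 36*x^4 - 54*x^3 - 10*x^2 + 24*x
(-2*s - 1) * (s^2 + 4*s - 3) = -2*s^3 - 9*s^2 + 2*s + 3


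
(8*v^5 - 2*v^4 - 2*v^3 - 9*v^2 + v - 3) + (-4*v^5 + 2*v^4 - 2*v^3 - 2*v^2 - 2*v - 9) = 4*v^5 - 4*v^3 - 11*v^2 - v - 12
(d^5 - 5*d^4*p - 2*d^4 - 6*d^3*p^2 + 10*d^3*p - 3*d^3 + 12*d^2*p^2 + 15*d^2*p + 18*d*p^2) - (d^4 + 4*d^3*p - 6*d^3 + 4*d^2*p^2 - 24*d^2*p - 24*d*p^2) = d^5 - 5*d^4*p - 3*d^4 - 6*d^3*p^2 + 6*d^3*p + 3*d^3 + 8*d^2*p^2 + 39*d^2*p + 42*d*p^2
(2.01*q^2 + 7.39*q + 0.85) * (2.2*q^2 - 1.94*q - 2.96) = 4.422*q^4 + 12.3586*q^3 - 18.4162*q^2 - 23.5234*q - 2.516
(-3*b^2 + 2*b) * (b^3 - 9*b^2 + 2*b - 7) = -3*b^5 + 29*b^4 - 24*b^3 + 25*b^2 - 14*b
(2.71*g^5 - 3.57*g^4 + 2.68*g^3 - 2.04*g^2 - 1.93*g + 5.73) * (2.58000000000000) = 6.9918*g^5 - 9.2106*g^4 + 6.9144*g^3 - 5.2632*g^2 - 4.9794*g + 14.7834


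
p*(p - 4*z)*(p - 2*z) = p^3 - 6*p^2*z + 8*p*z^2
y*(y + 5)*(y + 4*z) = y^3 + 4*y^2*z + 5*y^2 + 20*y*z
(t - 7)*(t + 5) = t^2 - 2*t - 35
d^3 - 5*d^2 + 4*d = d*(d - 4)*(d - 1)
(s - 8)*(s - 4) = s^2 - 12*s + 32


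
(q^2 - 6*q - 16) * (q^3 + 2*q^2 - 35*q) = q^5 - 4*q^4 - 63*q^3 + 178*q^2 + 560*q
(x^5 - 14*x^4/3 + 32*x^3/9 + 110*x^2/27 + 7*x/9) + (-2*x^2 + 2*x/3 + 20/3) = x^5 - 14*x^4/3 + 32*x^3/9 + 56*x^2/27 + 13*x/9 + 20/3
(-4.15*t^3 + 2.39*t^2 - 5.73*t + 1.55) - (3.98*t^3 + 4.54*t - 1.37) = -8.13*t^3 + 2.39*t^2 - 10.27*t + 2.92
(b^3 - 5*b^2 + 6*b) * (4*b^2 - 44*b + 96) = 4*b^5 - 64*b^4 + 340*b^3 - 744*b^2 + 576*b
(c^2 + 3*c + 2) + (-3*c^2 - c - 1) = -2*c^2 + 2*c + 1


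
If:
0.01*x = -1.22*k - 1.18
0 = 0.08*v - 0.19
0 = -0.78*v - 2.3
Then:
No Solution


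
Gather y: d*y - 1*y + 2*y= y*(d + 1)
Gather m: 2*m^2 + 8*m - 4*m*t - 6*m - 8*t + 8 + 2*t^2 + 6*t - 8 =2*m^2 + m*(2 - 4*t) + 2*t^2 - 2*t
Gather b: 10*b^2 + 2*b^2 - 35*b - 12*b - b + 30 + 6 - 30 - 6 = 12*b^2 - 48*b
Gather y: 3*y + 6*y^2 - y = 6*y^2 + 2*y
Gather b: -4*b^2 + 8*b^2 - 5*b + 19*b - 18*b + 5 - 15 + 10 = 4*b^2 - 4*b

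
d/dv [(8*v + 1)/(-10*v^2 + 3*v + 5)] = (80*v^2 + 20*v + 37)/(100*v^4 - 60*v^3 - 91*v^2 + 30*v + 25)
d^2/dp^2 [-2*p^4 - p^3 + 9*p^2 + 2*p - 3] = -24*p^2 - 6*p + 18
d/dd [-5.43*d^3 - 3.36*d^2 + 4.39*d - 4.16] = -16.29*d^2 - 6.72*d + 4.39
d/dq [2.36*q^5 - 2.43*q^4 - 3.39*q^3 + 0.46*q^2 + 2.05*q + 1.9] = 11.8*q^4 - 9.72*q^3 - 10.17*q^2 + 0.92*q + 2.05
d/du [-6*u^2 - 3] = -12*u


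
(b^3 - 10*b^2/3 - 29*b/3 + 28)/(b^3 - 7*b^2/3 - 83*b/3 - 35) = (3*b^2 - 19*b + 28)/(3*b^2 - 16*b - 35)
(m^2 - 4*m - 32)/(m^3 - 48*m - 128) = 1/(m + 4)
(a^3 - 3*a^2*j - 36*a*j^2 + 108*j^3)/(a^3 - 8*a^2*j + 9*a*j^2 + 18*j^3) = (a + 6*j)/(a + j)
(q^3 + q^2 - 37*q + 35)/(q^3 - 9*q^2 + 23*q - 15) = (q + 7)/(q - 3)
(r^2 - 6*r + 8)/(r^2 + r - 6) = (r - 4)/(r + 3)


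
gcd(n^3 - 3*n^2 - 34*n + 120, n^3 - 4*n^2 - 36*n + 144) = n^2 + 2*n - 24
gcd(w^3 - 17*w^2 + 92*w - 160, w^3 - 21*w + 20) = w - 4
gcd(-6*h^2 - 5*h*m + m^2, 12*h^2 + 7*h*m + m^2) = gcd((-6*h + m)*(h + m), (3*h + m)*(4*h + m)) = 1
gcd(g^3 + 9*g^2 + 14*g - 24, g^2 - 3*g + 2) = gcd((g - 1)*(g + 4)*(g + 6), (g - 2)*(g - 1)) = g - 1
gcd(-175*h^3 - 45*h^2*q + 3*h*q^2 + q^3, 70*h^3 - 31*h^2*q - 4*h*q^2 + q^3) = -35*h^2 - 2*h*q + q^2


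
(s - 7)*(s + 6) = s^2 - s - 42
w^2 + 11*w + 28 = (w + 4)*(w + 7)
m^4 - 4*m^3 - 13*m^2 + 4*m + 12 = (m - 6)*(m - 1)*(m + 1)*(m + 2)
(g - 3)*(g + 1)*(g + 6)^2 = g^4 + 10*g^3 + 9*g^2 - 108*g - 108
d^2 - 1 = (d - 1)*(d + 1)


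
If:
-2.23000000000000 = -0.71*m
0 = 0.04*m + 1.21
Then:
No Solution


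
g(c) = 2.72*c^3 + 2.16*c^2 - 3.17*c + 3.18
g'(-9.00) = 618.91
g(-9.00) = -1776.21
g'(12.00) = 1223.71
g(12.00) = 4976.34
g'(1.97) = 37.01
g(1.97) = 26.11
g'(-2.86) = 51.22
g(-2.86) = -33.72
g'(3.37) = 104.06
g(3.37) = 121.13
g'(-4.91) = 172.34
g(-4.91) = -251.15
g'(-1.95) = 19.43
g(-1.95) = -2.59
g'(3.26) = 97.63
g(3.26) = 110.04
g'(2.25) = 47.86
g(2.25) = 37.96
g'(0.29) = -1.23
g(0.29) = 2.51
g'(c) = 8.16*c^2 + 4.32*c - 3.17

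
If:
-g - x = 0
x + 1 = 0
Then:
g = 1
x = -1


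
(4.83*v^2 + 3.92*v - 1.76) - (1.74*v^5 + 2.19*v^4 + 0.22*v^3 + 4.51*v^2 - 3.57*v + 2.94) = -1.74*v^5 - 2.19*v^4 - 0.22*v^3 + 0.32*v^2 + 7.49*v - 4.7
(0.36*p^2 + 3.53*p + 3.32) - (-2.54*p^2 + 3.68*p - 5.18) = 2.9*p^2 - 0.15*p + 8.5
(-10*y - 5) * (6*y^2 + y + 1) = -60*y^3 - 40*y^2 - 15*y - 5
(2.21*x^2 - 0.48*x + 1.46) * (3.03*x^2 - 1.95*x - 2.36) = 6.6963*x^4 - 5.7639*x^3 + 0.144200000000001*x^2 - 1.7142*x - 3.4456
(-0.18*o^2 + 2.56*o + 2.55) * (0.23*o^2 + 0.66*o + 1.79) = -0.0414*o^4 + 0.47*o^3 + 1.9539*o^2 + 6.2654*o + 4.5645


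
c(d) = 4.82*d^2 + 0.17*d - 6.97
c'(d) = 9.64*d + 0.17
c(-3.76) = 60.53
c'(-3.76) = -36.08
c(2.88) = 33.50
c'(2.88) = 27.93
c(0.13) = -6.87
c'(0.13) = 1.42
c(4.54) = 93.15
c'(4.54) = 43.94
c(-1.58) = 4.79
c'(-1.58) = -15.06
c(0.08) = -6.93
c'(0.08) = 0.94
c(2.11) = 14.85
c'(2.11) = 20.51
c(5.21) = 124.75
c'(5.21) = 50.39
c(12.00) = 689.15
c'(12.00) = 115.85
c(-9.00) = 381.92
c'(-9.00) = -86.59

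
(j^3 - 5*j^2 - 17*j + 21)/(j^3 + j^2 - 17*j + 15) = (j^2 - 4*j - 21)/(j^2 + 2*j - 15)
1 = 1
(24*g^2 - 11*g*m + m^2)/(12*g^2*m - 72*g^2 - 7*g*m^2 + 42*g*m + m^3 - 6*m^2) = (8*g - m)/(4*g*m - 24*g - m^2 + 6*m)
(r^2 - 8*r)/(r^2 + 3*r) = (r - 8)/(r + 3)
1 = 1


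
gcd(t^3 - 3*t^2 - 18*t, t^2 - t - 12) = t + 3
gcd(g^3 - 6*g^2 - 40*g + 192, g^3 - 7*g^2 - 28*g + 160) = g^2 - 12*g + 32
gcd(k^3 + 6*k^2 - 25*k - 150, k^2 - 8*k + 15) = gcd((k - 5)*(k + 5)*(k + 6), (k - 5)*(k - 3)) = k - 5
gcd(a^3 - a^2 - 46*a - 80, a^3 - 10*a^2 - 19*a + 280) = a^2 - 3*a - 40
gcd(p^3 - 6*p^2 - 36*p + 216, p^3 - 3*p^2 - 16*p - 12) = p - 6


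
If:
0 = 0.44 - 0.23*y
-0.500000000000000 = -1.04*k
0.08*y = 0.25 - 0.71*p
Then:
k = 0.48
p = 0.14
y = 1.91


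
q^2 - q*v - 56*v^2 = (q - 8*v)*(q + 7*v)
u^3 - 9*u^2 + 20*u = u*(u - 5)*(u - 4)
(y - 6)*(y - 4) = y^2 - 10*y + 24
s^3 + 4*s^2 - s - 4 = (s - 1)*(s + 1)*(s + 4)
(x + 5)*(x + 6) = x^2 + 11*x + 30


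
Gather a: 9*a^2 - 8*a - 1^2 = 9*a^2 - 8*a - 1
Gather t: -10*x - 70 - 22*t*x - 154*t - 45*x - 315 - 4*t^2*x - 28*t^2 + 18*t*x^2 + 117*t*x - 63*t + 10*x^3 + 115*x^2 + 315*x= t^2*(-4*x - 28) + t*(18*x^2 + 95*x - 217) + 10*x^3 + 115*x^2 + 260*x - 385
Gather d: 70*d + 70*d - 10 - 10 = 140*d - 20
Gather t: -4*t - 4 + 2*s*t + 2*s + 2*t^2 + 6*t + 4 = 2*s + 2*t^2 + t*(2*s + 2)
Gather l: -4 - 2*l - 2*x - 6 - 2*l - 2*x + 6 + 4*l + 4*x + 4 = 0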